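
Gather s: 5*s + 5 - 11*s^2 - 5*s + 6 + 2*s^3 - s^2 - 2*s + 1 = 2*s^3 - 12*s^2 - 2*s + 12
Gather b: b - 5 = b - 5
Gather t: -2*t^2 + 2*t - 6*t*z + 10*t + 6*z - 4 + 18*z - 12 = -2*t^2 + t*(12 - 6*z) + 24*z - 16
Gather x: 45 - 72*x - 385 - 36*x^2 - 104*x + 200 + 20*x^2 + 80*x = -16*x^2 - 96*x - 140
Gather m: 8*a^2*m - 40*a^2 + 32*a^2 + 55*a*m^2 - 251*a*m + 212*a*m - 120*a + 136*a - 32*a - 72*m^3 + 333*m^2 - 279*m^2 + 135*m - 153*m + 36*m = -8*a^2 - 16*a - 72*m^3 + m^2*(55*a + 54) + m*(8*a^2 - 39*a + 18)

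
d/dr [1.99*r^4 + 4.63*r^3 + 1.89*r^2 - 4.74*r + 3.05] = 7.96*r^3 + 13.89*r^2 + 3.78*r - 4.74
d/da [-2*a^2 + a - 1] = 1 - 4*a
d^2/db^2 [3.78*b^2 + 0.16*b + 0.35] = 7.56000000000000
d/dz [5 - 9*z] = -9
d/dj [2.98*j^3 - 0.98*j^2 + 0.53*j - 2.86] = 8.94*j^2 - 1.96*j + 0.53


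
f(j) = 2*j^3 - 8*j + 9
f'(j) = 6*j^2 - 8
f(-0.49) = 12.68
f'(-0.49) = -6.56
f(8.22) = 1054.06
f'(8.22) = 397.41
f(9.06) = 1423.87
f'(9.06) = 484.50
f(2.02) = 9.32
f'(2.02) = 16.48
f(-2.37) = 1.34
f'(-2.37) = 25.70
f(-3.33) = -38.21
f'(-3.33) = 58.53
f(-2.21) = 5.09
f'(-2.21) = 21.30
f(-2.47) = -1.38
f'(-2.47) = 28.61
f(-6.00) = -375.00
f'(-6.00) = 208.00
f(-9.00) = -1377.00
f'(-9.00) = 478.00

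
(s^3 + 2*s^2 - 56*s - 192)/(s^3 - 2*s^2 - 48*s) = (s + 4)/s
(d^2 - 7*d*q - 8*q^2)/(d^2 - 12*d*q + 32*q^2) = (-d - q)/(-d + 4*q)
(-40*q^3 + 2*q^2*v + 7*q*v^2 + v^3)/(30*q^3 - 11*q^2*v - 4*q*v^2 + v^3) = (-20*q^2 - 9*q*v - v^2)/(15*q^2 + 2*q*v - v^2)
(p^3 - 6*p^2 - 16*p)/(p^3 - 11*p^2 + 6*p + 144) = p*(p + 2)/(p^2 - 3*p - 18)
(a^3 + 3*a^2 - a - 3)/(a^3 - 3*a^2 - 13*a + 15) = (a + 1)/(a - 5)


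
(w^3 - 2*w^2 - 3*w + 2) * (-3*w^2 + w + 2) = -3*w^5 + 7*w^4 + 9*w^3 - 13*w^2 - 4*w + 4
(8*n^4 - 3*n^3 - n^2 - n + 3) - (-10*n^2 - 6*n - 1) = 8*n^4 - 3*n^3 + 9*n^2 + 5*n + 4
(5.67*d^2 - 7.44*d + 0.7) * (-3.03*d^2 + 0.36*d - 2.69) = -17.1801*d^4 + 24.5844*d^3 - 20.0517*d^2 + 20.2656*d - 1.883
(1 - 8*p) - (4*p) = 1 - 12*p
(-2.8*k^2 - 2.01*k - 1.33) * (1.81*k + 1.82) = -5.068*k^3 - 8.7341*k^2 - 6.0655*k - 2.4206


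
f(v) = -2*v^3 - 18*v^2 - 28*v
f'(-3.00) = 26.00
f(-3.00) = -24.00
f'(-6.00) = -28.00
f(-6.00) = -48.00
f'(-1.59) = 14.07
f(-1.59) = 7.05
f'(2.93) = -184.99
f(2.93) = -286.88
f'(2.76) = -173.07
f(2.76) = -256.45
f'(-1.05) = 3.18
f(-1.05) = 11.87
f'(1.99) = -123.40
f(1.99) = -142.76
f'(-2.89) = 25.93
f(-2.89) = -21.14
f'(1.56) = -98.76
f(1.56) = -95.08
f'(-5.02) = 1.52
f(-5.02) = -60.04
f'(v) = -6*v^2 - 36*v - 28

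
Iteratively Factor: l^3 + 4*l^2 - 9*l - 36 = (l - 3)*(l^2 + 7*l + 12) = (l - 3)*(l + 3)*(l + 4)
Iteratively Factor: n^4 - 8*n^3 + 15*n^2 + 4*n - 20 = (n - 2)*(n^3 - 6*n^2 + 3*n + 10) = (n - 2)*(n + 1)*(n^2 - 7*n + 10) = (n - 2)^2*(n + 1)*(n - 5)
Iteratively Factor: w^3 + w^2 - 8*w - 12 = (w + 2)*(w^2 - w - 6) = (w - 3)*(w + 2)*(w + 2)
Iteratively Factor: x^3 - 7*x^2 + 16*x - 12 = (x - 2)*(x^2 - 5*x + 6) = (x - 3)*(x - 2)*(x - 2)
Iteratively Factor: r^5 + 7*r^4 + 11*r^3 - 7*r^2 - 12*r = (r + 4)*(r^4 + 3*r^3 - r^2 - 3*r) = r*(r + 4)*(r^3 + 3*r^2 - r - 3) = r*(r - 1)*(r + 4)*(r^2 + 4*r + 3) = r*(r - 1)*(r + 1)*(r + 4)*(r + 3)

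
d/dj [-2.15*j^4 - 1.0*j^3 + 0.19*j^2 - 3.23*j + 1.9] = -8.6*j^3 - 3.0*j^2 + 0.38*j - 3.23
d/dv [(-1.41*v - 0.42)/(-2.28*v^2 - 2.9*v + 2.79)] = (3.2148*v^2 + 4.089*v - (1.41*v + 0.42)*(4.56*v + 2.9) - 3.9339)/(2.28*v^2 + 2.9*v - 2.79)^2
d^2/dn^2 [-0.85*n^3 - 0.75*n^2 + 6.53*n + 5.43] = -5.1*n - 1.5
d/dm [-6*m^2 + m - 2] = 1 - 12*m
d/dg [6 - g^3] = -3*g^2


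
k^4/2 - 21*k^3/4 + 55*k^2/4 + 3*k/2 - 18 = (k/2 + 1/2)*(k - 6)*(k - 4)*(k - 3/2)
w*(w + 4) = w^2 + 4*w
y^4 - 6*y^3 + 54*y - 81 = (y - 3)^3*(y + 3)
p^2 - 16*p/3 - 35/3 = (p - 7)*(p + 5/3)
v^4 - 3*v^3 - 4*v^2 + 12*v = v*(v - 3)*(v - 2)*(v + 2)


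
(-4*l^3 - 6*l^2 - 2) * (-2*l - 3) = 8*l^4 + 24*l^3 + 18*l^2 + 4*l + 6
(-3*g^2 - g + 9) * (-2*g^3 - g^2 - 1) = 6*g^5 + 5*g^4 - 17*g^3 - 6*g^2 + g - 9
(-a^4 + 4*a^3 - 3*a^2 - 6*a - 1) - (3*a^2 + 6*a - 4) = -a^4 + 4*a^3 - 6*a^2 - 12*a + 3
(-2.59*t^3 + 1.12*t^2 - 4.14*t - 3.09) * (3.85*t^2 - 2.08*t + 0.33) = -9.9715*t^5 + 9.6992*t^4 - 19.1233*t^3 - 2.9157*t^2 + 5.061*t - 1.0197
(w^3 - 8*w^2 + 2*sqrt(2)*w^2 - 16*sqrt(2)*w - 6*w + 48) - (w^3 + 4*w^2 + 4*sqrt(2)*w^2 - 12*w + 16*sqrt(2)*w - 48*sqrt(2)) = -12*w^2 - 2*sqrt(2)*w^2 - 32*sqrt(2)*w + 6*w + 48 + 48*sqrt(2)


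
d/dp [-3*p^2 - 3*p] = -6*p - 3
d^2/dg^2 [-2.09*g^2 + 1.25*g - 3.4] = -4.18000000000000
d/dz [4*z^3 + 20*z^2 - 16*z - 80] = 12*z^2 + 40*z - 16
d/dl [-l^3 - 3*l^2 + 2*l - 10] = -3*l^2 - 6*l + 2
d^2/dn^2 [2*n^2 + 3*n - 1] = 4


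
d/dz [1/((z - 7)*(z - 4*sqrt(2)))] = ((7 - z)*(z - 4*sqrt(2))^2 + (-z + 4*sqrt(2))*(z - 7)^2)/((z - 7)^3*(z - 4*sqrt(2))^3)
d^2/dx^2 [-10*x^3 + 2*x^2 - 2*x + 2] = 4 - 60*x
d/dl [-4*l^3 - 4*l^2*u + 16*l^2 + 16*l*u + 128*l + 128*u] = -12*l^2 - 8*l*u + 32*l + 16*u + 128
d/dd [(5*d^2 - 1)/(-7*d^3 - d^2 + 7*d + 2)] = (35*d^4 + 14*d^2 + 18*d + 7)/(49*d^6 + 14*d^5 - 97*d^4 - 42*d^3 + 45*d^2 + 28*d + 4)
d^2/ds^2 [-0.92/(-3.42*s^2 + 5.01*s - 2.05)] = (-21.521376*s^2 + 31.526928*s + 0.92*(6.84*s - 5.01)*(13.68*s - 10.02) - 12.90024)/(3.42*s^2 - 5.01*s + 2.05)^3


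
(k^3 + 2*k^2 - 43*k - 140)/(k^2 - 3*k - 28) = k + 5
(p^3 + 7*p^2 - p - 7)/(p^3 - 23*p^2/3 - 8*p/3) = 3*(-p^3 - 7*p^2 + p + 7)/(p*(-3*p^2 + 23*p + 8))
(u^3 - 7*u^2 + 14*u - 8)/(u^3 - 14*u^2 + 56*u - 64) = (u - 1)/(u - 8)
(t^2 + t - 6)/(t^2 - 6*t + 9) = (t^2 + t - 6)/(t^2 - 6*t + 9)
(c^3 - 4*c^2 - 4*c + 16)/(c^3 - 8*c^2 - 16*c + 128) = (c^2 - 4)/(c^2 - 4*c - 32)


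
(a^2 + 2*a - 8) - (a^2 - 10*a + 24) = 12*a - 32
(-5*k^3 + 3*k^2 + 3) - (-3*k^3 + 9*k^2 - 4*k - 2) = -2*k^3 - 6*k^2 + 4*k + 5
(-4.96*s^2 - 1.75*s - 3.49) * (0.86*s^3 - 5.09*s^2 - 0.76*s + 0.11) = -4.2656*s^5 + 23.7414*s^4 + 9.6757*s^3 + 18.5485*s^2 + 2.4599*s - 0.3839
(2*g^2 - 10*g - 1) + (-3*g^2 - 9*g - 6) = -g^2 - 19*g - 7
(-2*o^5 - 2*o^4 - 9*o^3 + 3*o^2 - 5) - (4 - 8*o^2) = -2*o^5 - 2*o^4 - 9*o^3 + 11*o^2 - 9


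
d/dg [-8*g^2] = -16*g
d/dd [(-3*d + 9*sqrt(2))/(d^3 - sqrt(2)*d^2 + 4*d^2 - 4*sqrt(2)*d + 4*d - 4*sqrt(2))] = 6*(d^2 - 5*sqrt(2)*d - 2*sqrt(2) + 6)/(d^5 - 2*sqrt(2)*d^4 + 6*d^4 - 12*sqrt(2)*d^3 + 14*d^3 - 24*sqrt(2)*d^2 + 20*d^2 - 16*sqrt(2)*d + 24*d + 16)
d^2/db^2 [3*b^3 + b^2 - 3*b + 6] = 18*b + 2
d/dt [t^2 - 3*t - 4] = 2*t - 3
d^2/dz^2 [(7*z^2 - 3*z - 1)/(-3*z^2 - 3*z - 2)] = 2*(90*z^3 + 153*z^2 - 27*z - 43)/(27*z^6 + 81*z^5 + 135*z^4 + 135*z^3 + 90*z^2 + 36*z + 8)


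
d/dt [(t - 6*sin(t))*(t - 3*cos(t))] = (t - 6*sin(t))*(3*sin(t) + 1) - (t - 3*cos(t))*(6*cos(t) - 1)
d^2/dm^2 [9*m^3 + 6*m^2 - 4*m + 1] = 54*m + 12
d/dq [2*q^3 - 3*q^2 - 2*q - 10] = 6*q^2 - 6*q - 2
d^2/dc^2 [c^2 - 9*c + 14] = 2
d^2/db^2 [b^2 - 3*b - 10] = 2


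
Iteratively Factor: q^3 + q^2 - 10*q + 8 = (q + 4)*(q^2 - 3*q + 2) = (q - 1)*(q + 4)*(q - 2)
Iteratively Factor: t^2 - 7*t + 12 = (t - 4)*(t - 3)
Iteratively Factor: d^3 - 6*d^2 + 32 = (d + 2)*(d^2 - 8*d + 16) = (d - 4)*(d + 2)*(d - 4)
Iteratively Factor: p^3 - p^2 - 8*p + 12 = (p + 3)*(p^2 - 4*p + 4) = (p - 2)*(p + 3)*(p - 2)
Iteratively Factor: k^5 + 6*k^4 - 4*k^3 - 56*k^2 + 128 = (k + 4)*(k^4 + 2*k^3 - 12*k^2 - 8*k + 32) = (k + 4)^2*(k^3 - 2*k^2 - 4*k + 8) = (k - 2)*(k + 4)^2*(k^2 - 4) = (k - 2)*(k + 2)*(k + 4)^2*(k - 2)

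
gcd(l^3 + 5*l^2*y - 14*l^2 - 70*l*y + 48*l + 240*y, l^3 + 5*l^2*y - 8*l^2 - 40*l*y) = l^2 + 5*l*y - 8*l - 40*y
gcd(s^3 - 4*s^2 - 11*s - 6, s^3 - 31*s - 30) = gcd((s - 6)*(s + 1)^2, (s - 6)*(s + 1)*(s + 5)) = s^2 - 5*s - 6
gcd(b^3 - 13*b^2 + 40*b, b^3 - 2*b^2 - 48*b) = b^2 - 8*b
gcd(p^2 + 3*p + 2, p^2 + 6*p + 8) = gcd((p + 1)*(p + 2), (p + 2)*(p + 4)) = p + 2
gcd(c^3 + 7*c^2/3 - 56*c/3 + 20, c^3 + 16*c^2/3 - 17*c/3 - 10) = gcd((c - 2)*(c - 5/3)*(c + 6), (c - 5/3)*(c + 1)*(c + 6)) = c^2 + 13*c/3 - 10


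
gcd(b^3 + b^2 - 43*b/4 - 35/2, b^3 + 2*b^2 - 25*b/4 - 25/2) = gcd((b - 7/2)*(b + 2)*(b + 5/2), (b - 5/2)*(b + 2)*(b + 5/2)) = b^2 + 9*b/2 + 5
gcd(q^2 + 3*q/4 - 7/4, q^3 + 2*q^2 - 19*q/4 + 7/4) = q - 1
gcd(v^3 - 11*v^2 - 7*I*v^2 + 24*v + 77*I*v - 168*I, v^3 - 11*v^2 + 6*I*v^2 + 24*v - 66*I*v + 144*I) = v^2 - 11*v + 24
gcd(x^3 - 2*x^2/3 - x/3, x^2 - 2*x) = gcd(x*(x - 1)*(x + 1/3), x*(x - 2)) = x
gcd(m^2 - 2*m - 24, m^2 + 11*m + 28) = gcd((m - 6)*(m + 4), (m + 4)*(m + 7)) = m + 4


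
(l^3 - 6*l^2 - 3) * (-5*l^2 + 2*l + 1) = -5*l^5 + 32*l^4 - 11*l^3 + 9*l^2 - 6*l - 3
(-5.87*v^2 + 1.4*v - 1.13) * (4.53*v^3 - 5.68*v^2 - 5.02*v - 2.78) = -26.5911*v^5 + 39.6836*v^4 + 16.3965*v^3 + 15.709*v^2 + 1.7806*v + 3.1414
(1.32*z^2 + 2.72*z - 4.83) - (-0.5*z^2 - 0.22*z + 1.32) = 1.82*z^2 + 2.94*z - 6.15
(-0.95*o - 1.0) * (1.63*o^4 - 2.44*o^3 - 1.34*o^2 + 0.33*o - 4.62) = -1.5485*o^5 + 0.688*o^4 + 3.713*o^3 + 1.0265*o^2 + 4.059*o + 4.62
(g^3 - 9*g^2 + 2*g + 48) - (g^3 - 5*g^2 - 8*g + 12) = -4*g^2 + 10*g + 36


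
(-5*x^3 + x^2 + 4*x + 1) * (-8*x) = 40*x^4 - 8*x^3 - 32*x^2 - 8*x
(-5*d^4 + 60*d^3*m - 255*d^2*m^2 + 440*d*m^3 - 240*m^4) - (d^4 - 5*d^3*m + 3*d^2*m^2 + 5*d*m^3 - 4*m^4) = -6*d^4 + 65*d^3*m - 258*d^2*m^2 + 435*d*m^3 - 236*m^4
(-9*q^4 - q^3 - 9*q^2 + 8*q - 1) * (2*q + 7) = -18*q^5 - 65*q^4 - 25*q^3 - 47*q^2 + 54*q - 7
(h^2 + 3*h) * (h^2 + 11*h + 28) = h^4 + 14*h^3 + 61*h^2 + 84*h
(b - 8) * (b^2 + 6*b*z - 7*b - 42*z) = b^3 + 6*b^2*z - 15*b^2 - 90*b*z + 56*b + 336*z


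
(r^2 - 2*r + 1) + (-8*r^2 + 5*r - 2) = -7*r^2 + 3*r - 1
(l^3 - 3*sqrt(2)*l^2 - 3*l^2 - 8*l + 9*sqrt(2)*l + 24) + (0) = l^3 - 3*sqrt(2)*l^2 - 3*l^2 - 8*l + 9*sqrt(2)*l + 24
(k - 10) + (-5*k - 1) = -4*k - 11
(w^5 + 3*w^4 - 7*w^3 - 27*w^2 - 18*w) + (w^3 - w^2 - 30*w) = w^5 + 3*w^4 - 6*w^3 - 28*w^2 - 48*w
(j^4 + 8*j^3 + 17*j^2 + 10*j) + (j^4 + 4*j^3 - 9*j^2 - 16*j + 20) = 2*j^4 + 12*j^3 + 8*j^2 - 6*j + 20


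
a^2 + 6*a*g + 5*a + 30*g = (a + 5)*(a + 6*g)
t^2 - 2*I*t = t*(t - 2*I)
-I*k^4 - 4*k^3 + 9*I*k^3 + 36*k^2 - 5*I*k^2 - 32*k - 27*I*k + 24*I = (k - 8)*(k - 3*I)*(k - I)*(-I*k + I)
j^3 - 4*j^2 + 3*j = j*(j - 3)*(j - 1)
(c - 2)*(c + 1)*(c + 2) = c^3 + c^2 - 4*c - 4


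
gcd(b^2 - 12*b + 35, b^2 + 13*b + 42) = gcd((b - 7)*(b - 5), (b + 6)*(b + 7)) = 1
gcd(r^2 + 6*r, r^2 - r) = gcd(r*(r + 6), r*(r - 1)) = r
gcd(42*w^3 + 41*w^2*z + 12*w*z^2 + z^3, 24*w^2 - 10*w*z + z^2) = 1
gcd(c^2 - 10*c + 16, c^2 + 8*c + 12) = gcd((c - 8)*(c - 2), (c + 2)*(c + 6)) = 1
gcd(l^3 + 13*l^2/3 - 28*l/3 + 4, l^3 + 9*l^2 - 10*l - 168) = l + 6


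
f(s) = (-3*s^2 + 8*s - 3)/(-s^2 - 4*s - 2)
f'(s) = (8 - 6*s)/(-s^2 - 4*s - 2) + (2*s + 4)*(-3*s^2 + 8*s - 3)/(-s^2 - 4*s - 2)^2 = 2*(10*s^2 + 3*s - 14)/(s^4 + 8*s^3 + 20*s^2 + 16*s + 4)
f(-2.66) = -29.09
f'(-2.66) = 39.86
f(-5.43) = 13.81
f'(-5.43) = 5.55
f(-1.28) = -12.25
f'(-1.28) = -1.33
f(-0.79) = -20.89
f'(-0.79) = -70.54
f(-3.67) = 92.24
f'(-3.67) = 352.46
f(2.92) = 0.24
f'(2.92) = 0.32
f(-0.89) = -16.27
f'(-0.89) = -29.67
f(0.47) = -0.02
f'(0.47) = -1.23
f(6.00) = 1.02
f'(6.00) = 0.19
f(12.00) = 1.75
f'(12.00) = 0.08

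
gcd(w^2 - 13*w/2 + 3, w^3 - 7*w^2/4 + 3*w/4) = 1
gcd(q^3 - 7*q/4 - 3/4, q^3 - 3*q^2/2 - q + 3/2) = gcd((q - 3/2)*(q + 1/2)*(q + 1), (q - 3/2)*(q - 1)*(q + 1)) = q^2 - q/2 - 3/2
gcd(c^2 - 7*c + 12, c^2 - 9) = c - 3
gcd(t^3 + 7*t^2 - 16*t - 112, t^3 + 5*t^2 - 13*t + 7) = t + 7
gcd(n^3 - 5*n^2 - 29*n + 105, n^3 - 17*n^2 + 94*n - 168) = n - 7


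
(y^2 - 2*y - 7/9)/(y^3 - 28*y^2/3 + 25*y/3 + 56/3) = (y + 1/3)/(y^2 - 7*y - 8)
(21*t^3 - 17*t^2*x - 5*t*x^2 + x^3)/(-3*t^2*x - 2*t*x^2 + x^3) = (-21*t^3 + 17*t^2*x + 5*t*x^2 - x^3)/(x*(3*t^2 + 2*t*x - x^2))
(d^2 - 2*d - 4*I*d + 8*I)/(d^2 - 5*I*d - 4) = (d - 2)/(d - I)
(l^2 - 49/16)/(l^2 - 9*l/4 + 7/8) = (4*l + 7)/(2*(2*l - 1))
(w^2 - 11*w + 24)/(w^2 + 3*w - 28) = (w^2 - 11*w + 24)/(w^2 + 3*w - 28)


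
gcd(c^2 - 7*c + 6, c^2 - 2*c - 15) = 1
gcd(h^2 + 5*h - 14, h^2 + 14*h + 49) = h + 7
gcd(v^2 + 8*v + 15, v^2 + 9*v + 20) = v + 5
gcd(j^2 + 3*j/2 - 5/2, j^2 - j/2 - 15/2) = j + 5/2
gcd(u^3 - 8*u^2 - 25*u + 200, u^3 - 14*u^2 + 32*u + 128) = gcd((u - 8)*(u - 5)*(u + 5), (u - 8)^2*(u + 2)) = u - 8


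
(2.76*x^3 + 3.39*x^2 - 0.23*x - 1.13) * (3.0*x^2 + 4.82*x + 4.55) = 8.28*x^5 + 23.4732*x^4 + 28.2078*x^3 + 10.9259*x^2 - 6.4931*x - 5.1415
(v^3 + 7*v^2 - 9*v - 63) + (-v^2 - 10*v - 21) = v^3 + 6*v^2 - 19*v - 84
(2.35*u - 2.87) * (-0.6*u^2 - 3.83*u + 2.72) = -1.41*u^3 - 7.2785*u^2 + 17.3841*u - 7.8064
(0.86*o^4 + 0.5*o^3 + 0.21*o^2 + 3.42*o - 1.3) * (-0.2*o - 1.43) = -0.172*o^5 - 1.3298*o^4 - 0.757*o^3 - 0.9843*o^2 - 4.6306*o + 1.859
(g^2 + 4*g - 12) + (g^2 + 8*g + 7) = 2*g^2 + 12*g - 5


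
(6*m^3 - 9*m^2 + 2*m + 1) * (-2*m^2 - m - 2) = -12*m^5 + 12*m^4 - 7*m^3 + 14*m^2 - 5*m - 2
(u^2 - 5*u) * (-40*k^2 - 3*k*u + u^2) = -40*k^2*u^2 + 200*k^2*u - 3*k*u^3 + 15*k*u^2 + u^4 - 5*u^3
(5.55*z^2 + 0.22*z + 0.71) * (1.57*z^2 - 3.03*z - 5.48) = 8.7135*z^4 - 16.4711*z^3 - 29.9659*z^2 - 3.3569*z - 3.8908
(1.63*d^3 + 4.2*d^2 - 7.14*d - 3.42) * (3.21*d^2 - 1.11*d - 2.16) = 5.2323*d^5 + 11.6727*d^4 - 31.1022*d^3 - 12.1248*d^2 + 19.2186*d + 7.3872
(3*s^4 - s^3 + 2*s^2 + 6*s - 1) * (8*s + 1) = 24*s^5 - 5*s^4 + 15*s^3 + 50*s^2 - 2*s - 1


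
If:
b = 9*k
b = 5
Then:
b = 5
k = 5/9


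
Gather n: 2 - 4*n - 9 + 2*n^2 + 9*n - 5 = 2*n^2 + 5*n - 12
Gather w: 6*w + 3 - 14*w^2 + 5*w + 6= -14*w^2 + 11*w + 9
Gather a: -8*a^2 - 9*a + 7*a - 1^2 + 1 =-8*a^2 - 2*a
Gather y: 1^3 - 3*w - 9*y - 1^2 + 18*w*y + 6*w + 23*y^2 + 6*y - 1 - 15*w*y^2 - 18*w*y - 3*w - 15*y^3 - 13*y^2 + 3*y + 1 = -15*y^3 + y^2*(10 - 15*w)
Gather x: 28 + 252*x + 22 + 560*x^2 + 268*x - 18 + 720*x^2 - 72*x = 1280*x^2 + 448*x + 32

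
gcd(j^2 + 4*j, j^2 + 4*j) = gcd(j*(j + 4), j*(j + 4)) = j^2 + 4*j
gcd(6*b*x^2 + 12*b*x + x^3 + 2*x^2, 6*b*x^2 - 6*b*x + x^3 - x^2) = 6*b*x + x^2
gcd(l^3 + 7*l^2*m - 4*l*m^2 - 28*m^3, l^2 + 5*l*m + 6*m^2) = l + 2*m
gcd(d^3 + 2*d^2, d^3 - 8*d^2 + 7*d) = d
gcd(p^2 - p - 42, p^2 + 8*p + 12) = p + 6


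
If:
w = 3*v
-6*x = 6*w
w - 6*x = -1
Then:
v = -1/21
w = -1/7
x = 1/7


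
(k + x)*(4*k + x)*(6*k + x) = 24*k^3 + 34*k^2*x + 11*k*x^2 + x^3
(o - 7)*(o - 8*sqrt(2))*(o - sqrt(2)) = o^3 - 9*sqrt(2)*o^2 - 7*o^2 + 16*o + 63*sqrt(2)*o - 112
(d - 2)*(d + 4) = d^2 + 2*d - 8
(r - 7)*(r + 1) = r^2 - 6*r - 7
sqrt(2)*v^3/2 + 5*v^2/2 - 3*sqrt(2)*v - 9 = (v - 3*sqrt(2)/2)*(v + 3*sqrt(2))*(sqrt(2)*v/2 + 1)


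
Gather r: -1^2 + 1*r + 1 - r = 0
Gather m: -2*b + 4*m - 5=-2*b + 4*m - 5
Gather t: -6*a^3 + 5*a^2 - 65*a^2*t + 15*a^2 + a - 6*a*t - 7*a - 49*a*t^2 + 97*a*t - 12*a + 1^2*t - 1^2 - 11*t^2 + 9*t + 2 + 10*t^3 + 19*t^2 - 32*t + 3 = -6*a^3 + 20*a^2 - 18*a + 10*t^3 + t^2*(8 - 49*a) + t*(-65*a^2 + 91*a - 22) + 4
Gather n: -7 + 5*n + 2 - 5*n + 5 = 0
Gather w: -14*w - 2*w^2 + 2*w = -2*w^2 - 12*w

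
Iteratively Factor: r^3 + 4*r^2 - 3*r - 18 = (r - 2)*(r^2 + 6*r + 9) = (r - 2)*(r + 3)*(r + 3)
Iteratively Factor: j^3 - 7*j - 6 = (j + 2)*(j^2 - 2*j - 3) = (j - 3)*(j + 2)*(j + 1)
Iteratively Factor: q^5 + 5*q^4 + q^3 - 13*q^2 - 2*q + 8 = (q - 1)*(q^4 + 6*q^3 + 7*q^2 - 6*q - 8) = (q - 1)*(q + 4)*(q^3 + 2*q^2 - q - 2) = (q - 1)*(q + 2)*(q + 4)*(q^2 - 1) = (q - 1)*(q + 1)*(q + 2)*(q + 4)*(q - 1)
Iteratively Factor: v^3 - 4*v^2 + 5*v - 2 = (v - 1)*(v^2 - 3*v + 2) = (v - 1)^2*(v - 2)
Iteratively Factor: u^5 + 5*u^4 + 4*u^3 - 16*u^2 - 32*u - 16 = (u - 2)*(u^4 + 7*u^3 + 18*u^2 + 20*u + 8) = (u - 2)*(u + 2)*(u^3 + 5*u^2 + 8*u + 4) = (u - 2)*(u + 2)^2*(u^2 + 3*u + 2) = (u - 2)*(u + 1)*(u + 2)^2*(u + 2)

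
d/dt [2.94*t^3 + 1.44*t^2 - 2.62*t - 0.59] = 8.82*t^2 + 2.88*t - 2.62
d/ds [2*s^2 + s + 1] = 4*s + 1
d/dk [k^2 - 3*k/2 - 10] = 2*k - 3/2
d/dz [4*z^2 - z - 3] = 8*z - 1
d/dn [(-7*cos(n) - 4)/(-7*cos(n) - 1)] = 21*sin(n)/(7*cos(n) + 1)^2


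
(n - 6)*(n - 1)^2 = n^3 - 8*n^2 + 13*n - 6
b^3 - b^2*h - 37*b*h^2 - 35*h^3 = (b - 7*h)*(b + h)*(b + 5*h)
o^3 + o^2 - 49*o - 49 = (o - 7)*(o + 1)*(o + 7)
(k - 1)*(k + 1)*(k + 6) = k^3 + 6*k^2 - k - 6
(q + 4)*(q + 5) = q^2 + 9*q + 20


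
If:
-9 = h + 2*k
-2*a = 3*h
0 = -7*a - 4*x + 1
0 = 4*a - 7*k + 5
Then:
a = -219/10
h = 73/5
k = -59/5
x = 1543/40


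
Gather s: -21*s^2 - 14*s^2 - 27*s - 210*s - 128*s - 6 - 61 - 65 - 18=-35*s^2 - 365*s - 150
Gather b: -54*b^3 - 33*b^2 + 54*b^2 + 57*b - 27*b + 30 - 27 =-54*b^3 + 21*b^2 + 30*b + 3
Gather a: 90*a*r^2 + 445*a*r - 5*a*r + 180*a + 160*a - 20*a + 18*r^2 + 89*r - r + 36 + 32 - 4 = a*(90*r^2 + 440*r + 320) + 18*r^2 + 88*r + 64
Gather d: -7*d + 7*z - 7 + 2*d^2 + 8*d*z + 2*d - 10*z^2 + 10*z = 2*d^2 + d*(8*z - 5) - 10*z^2 + 17*z - 7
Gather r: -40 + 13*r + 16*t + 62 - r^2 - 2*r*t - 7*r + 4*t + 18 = -r^2 + r*(6 - 2*t) + 20*t + 40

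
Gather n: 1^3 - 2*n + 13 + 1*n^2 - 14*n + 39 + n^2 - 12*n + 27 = 2*n^2 - 28*n + 80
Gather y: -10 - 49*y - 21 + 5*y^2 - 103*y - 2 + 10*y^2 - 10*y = 15*y^2 - 162*y - 33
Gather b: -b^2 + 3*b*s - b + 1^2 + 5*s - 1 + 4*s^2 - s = -b^2 + b*(3*s - 1) + 4*s^2 + 4*s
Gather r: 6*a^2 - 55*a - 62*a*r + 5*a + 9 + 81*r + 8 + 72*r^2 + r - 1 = 6*a^2 - 50*a + 72*r^2 + r*(82 - 62*a) + 16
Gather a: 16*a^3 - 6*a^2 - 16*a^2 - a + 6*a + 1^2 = 16*a^3 - 22*a^2 + 5*a + 1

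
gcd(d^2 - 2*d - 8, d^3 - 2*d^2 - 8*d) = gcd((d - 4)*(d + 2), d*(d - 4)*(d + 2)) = d^2 - 2*d - 8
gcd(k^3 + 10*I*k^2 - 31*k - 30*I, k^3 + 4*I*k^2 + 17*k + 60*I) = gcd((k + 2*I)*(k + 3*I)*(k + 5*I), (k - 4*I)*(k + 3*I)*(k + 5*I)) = k^2 + 8*I*k - 15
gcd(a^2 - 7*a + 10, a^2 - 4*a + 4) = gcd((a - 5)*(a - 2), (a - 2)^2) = a - 2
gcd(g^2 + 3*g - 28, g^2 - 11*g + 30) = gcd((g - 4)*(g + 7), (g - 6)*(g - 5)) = 1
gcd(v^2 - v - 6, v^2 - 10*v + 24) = 1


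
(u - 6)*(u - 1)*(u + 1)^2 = u^4 - 5*u^3 - 7*u^2 + 5*u + 6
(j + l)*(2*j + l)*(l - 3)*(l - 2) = 2*j^2*l^2 - 10*j^2*l + 12*j^2 + 3*j*l^3 - 15*j*l^2 + 18*j*l + l^4 - 5*l^3 + 6*l^2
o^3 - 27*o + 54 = (o - 3)^2*(o + 6)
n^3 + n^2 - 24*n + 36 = (n - 3)*(n - 2)*(n + 6)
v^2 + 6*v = v*(v + 6)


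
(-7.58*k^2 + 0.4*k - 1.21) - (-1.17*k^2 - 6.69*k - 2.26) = -6.41*k^2 + 7.09*k + 1.05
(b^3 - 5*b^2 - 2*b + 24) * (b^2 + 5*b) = b^5 - 27*b^3 + 14*b^2 + 120*b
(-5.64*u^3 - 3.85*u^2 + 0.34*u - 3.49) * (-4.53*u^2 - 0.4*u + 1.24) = 25.5492*u^5 + 19.6965*u^4 - 6.9938*u^3 + 10.8997*u^2 + 1.8176*u - 4.3276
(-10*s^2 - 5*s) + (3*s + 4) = -10*s^2 - 2*s + 4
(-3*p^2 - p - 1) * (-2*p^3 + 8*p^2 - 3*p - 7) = 6*p^5 - 22*p^4 + 3*p^3 + 16*p^2 + 10*p + 7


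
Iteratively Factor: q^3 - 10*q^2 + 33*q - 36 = (q - 3)*(q^2 - 7*q + 12) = (q - 4)*(q - 3)*(q - 3)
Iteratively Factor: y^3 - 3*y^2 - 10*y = (y + 2)*(y^2 - 5*y) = y*(y + 2)*(y - 5)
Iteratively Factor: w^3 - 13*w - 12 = (w + 1)*(w^2 - w - 12) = (w + 1)*(w + 3)*(w - 4)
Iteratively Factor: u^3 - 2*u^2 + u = (u - 1)*(u^2 - u) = u*(u - 1)*(u - 1)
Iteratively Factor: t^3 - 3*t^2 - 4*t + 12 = (t - 2)*(t^2 - t - 6) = (t - 3)*(t - 2)*(t + 2)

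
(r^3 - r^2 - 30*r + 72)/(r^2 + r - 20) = (r^2 + 3*r - 18)/(r + 5)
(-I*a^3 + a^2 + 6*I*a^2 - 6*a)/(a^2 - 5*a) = (-I*a^2 + a + 6*I*a - 6)/(a - 5)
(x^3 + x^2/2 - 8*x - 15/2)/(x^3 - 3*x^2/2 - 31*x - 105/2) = (x^2 - 2*x - 3)/(x^2 - 4*x - 21)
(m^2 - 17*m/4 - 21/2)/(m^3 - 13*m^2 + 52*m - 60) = (m + 7/4)/(m^2 - 7*m + 10)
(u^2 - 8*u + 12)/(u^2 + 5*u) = (u^2 - 8*u + 12)/(u*(u + 5))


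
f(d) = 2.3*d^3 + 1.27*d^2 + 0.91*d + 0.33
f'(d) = 6.9*d^2 + 2.54*d + 0.91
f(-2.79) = -42.27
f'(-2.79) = 47.53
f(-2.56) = -32.26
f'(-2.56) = 39.63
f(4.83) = 293.51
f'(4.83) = 174.15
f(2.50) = 46.48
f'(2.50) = 50.38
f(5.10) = 343.10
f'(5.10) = 193.33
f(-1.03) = -1.77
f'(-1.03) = 5.61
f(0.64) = 2.04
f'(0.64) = 5.36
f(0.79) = 2.98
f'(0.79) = 7.22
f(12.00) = 4168.53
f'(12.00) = 1024.99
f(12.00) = 4168.53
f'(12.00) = 1024.99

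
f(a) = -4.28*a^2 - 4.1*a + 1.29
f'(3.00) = -29.78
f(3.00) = -49.53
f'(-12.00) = 98.62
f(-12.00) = -565.83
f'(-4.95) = 38.27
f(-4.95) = -83.29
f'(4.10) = -39.20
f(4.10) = -87.47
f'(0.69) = -10.01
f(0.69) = -3.58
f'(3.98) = -38.17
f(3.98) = -82.82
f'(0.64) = -9.58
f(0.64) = -3.09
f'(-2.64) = 18.50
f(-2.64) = -17.72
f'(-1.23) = 6.43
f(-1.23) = -0.14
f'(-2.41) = 16.53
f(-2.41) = -13.69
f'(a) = -8.56*a - 4.1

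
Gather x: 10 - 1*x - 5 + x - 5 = 0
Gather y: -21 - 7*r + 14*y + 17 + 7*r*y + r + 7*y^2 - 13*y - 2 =-6*r + 7*y^2 + y*(7*r + 1) - 6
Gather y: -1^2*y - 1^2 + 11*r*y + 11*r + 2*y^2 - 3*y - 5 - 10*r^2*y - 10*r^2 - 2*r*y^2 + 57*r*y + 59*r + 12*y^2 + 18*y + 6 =-10*r^2 + 70*r + y^2*(14 - 2*r) + y*(-10*r^2 + 68*r + 14)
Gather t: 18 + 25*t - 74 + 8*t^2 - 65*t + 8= 8*t^2 - 40*t - 48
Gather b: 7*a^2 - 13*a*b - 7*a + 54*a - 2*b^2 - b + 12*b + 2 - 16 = 7*a^2 + 47*a - 2*b^2 + b*(11 - 13*a) - 14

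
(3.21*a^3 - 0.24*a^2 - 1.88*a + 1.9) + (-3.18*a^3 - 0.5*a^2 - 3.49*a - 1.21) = 0.0299999999999998*a^3 - 0.74*a^2 - 5.37*a + 0.69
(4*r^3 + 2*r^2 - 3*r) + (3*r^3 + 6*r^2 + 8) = 7*r^3 + 8*r^2 - 3*r + 8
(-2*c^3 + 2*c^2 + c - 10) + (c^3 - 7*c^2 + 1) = -c^3 - 5*c^2 + c - 9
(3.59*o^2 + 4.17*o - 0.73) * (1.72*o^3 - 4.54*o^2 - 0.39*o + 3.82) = 6.1748*o^5 - 9.1262*o^4 - 21.5875*o^3 + 15.4017*o^2 + 16.2141*o - 2.7886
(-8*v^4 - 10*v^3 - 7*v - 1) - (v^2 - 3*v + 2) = -8*v^4 - 10*v^3 - v^2 - 4*v - 3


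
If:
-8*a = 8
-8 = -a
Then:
No Solution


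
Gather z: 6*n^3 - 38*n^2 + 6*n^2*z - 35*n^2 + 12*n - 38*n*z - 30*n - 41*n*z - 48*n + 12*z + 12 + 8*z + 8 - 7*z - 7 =6*n^3 - 73*n^2 - 66*n + z*(6*n^2 - 79*n + 13) + 13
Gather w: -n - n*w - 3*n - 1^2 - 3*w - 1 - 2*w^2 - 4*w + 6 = -4*n - 2*w^2 + w*(-n - 7) + 4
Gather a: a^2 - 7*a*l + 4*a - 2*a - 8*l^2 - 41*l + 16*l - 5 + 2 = a^2 + a*(2 - 7*l) - 8*l^2 - 25*l - 3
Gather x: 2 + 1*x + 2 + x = 2*x + 4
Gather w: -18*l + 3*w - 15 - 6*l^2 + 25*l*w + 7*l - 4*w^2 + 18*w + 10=-6*l^2 - 11*l - 4*w^2 + w*(25*l + 21) - 5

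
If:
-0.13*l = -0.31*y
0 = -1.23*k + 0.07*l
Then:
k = 0.135709818636648*y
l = 2.38461538461538*y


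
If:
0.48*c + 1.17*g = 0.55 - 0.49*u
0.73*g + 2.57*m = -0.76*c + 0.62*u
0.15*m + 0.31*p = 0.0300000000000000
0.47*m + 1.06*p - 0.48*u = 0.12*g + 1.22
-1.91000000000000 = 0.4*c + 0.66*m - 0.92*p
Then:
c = -2.49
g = 2.72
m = -0.75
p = 0.46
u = -2.94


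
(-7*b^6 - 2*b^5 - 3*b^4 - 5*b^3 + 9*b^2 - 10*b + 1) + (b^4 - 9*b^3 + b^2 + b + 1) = -7*b^6 - 2*b^5 - 2*b^4 - 14*b^3 + 10*b^2 - 9*b + 2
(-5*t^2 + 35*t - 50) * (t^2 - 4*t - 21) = -5*t^4 + 55*t^3 - 85*t^2 - 535*t + 1050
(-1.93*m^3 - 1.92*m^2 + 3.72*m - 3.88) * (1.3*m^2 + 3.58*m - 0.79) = -2.509*m^5 - 9.4054*m^4 - 0.512899999999999*m^3 + 9.7904*m^2 - 16.8292*m + 3.0652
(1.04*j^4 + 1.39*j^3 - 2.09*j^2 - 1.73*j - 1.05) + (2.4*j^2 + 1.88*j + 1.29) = 1.04*j^4 + 1.39*j^3 + 0.31*j^2 + 0.15*j + 0.24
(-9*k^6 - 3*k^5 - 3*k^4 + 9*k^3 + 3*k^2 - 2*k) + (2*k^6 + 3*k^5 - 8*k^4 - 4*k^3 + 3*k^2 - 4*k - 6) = -7*k^6 - 11*k^4 + 5*k^3 + 6*k^2 - 6*k - 6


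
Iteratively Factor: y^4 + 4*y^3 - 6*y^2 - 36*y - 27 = (y - 3)*(y^3 + 7*y^2 + 15*y + 9) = (y - 3)*(y + 1)*(y^2 + 6*y + 9) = (y - 3)*(y + 1)*(y + 3)*(y + 3)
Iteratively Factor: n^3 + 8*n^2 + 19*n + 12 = (n + 1)*(n^2 + 7*n + 12) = (n + 1)*(n + 3)*(n + 4)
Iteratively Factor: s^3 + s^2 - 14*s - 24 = (s + 3)*(s^2 - 2*s - 8) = (s - 4)*(s + 3)*(s + 2)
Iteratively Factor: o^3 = (o)*(o^2) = o^2*(o)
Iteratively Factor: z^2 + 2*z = (z)*(z + 2)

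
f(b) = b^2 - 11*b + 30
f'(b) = 2*b - 11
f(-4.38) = 97.36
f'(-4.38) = -19.76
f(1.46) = 16.07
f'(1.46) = -8.08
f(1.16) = 18.59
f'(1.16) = -8.68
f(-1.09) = 43.18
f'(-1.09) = -13.18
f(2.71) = 7.53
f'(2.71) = -5.58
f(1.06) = 19.46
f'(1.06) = -8.88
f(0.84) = 21.47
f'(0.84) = -9.32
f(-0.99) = 41.87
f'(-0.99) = -12.98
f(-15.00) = 420.00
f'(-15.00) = -41.00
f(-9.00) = 210.00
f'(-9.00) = -29.00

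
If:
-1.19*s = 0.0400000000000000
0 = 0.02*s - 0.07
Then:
No Solution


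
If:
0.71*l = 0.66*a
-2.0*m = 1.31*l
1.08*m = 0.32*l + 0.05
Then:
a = -0.05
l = -0.05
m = 0.03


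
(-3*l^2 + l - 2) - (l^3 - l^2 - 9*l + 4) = -l^3 - 2*l^2 + 10*l - 6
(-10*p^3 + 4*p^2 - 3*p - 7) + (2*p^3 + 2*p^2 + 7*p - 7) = -8*p^3 + 6*p^2 + 4*p - 14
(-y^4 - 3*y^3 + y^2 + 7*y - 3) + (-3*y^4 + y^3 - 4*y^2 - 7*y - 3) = -4*y^4 - 2*y^3 - 3*y^2 - 6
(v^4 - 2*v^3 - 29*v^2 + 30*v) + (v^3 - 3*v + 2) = v^4 - v^3 - 29*v^2 + 27*v + 2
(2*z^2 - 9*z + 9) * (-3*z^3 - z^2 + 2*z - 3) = -6*z^5 + 25*z^4 - 14*z^3 - 33*z^2 + 45*z - 27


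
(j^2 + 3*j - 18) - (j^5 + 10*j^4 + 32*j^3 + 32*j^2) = -j^5 - 10*j^4 - 32*j^3 - 31*j^2 + 3*j - 18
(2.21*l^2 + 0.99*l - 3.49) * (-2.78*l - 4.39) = -6.1438*l^3 - 12.4541*l^2 + 5.3561*l + 15.3211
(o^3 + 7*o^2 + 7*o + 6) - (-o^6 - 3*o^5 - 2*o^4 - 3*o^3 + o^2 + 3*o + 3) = o^6 + 3*o^5 + 2*o^4 + 4*o^3 + 6*o^2 + 4*o + 3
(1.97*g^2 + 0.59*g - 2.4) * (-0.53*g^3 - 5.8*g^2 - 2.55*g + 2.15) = -1.0441*g^5 - 11.7387*g^4 - 7.1735*g^3 + 16.651*g^2 + 7.3885*g - 5.16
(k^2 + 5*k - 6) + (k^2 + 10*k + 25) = 2*k^2 + 15*k + 19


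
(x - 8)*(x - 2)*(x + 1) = x^3 - 9*x^2 + 6*x + 16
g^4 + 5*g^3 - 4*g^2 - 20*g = g*(g - 2)*(g + 2)*(g + 5)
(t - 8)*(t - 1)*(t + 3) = t^3 - 6*t^2 - 19*t + 24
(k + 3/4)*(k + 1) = k^2 + 7*k/4 + 3/4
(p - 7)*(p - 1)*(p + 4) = p^3 - 4*p^2 - 25*p + 28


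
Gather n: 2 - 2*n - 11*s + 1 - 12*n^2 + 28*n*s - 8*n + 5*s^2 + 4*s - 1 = -12*n^2 + n*(28*s - 10) + 5*s^2 - 7*s + 2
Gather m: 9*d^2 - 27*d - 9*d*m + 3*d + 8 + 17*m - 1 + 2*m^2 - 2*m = 9*d^2 - 24*d + 2*m^2 + m*(15 - 9*d) + 7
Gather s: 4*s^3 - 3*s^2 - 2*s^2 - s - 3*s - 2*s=4*s^3 - 5*s^2 - 6*s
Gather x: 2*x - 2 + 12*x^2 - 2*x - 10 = 12*x^2 - 12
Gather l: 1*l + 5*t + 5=l + 5*t + 5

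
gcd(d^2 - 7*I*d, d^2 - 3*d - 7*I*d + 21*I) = d - 7*I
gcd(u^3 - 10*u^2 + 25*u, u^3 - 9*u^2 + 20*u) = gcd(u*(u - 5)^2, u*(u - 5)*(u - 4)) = u^2 - 5*u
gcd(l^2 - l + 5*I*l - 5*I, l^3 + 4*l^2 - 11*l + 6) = l - 1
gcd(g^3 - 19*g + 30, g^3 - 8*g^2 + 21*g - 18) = g^2 - 5*g + 6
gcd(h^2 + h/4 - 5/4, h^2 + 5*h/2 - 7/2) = h - 1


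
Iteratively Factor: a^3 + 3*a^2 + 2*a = (a)*(a^2 + 3*a + 2) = a*(a + 1)*(a + 2)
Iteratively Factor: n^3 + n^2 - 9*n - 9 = (n + 3)*(n^2 - 2*n - 3) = (n + 1)*(n + 3)*(n - 3)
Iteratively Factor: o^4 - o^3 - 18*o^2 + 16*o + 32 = (o - 4)*(o^3 + 3*o^2 - 6*o - 8) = (o - 4)*(o - 2)*(o^2 + 5*o + 4) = (o - 4)*(o - 2)*(o + 1)*(o + 4)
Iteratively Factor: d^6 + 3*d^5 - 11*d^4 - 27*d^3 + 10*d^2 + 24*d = (d + 2)*(d^5 + d^4 - 13*d^3 - d^2 + 12*d) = d*(d + 2)*(d^4 + d^3 - 13*d^2 - d + 12) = d*(d + 1)*(d + 2)*(d^3 - 13*d + 12) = d*(d + 1)*(d + 2)*(d + 4)*(d^2 - 4*d + 3) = d*(d - 3)*(d + 1)*(d + 2)*(d + 4)*(d - 1)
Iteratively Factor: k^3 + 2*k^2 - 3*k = (k - 1)*(k^2 + 3*k) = (k - 1)*(k + 3)*(k)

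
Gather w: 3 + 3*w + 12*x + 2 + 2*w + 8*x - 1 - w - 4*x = 4*w + 16*x + 4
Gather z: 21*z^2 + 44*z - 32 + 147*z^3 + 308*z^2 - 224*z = 147*z^3 + 329*z^2 - 180*z - 32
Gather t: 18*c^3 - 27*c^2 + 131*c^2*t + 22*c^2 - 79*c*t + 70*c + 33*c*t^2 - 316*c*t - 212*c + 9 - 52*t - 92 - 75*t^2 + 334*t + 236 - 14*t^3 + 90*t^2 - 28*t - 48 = 18*c^3 - 5*c^2 - 142*c - 14*t^3 + t^2*(33*c + 15) + t*(131*c^2 - 395*c + 254) + 105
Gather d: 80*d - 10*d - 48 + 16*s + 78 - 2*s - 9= 70*d + 14*s + 21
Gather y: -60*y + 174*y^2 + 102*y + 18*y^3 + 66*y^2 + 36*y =18*y^3 + 240*y^2 + 78*y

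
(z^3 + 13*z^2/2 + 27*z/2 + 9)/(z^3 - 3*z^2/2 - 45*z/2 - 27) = (z + 2)/(z - 6)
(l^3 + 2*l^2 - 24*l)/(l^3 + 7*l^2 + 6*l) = (l - 4)/(l + 1)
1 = 1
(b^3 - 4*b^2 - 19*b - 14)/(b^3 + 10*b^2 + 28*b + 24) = (b^2 - 6*b - 7)/(b^2 + 8*b + 12)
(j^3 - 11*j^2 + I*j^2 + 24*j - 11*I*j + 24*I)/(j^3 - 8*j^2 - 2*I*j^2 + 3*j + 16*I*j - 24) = (j - 3)/(j - 3*I)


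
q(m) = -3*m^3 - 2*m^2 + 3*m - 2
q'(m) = -9*m^2 - 4*m + 3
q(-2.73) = 35.94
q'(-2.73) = -53.16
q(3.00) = -92.00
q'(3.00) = -90.00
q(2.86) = -79.96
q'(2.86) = -82.06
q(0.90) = -3.11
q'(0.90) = -7.89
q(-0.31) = -3.03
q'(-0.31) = 3.38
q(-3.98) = 143.51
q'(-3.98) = -123.64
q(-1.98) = 7.51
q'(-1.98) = -24.36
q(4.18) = -243.51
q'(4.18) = -170.97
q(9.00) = -2324.00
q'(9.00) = -762.00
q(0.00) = -2.00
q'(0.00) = 3.00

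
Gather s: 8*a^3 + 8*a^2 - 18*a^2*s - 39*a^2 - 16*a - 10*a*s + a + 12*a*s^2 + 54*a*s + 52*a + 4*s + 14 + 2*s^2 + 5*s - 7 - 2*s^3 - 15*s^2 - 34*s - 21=8*a^3 - 31*a^2 + 37*a - 2*s^3 + s^2*(12*a - 13) + s*(-18*a^2 + 44*a - 25) - 14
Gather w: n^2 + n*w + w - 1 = n^2 + w*(n + 1) - 1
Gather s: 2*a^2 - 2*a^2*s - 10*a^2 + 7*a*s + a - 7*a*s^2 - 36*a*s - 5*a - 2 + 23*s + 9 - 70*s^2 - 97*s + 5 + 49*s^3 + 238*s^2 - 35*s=-8*a^2 - 4*a + 49*s^3 + s^2*(168 - 7*a) + s*(-2*a^2 - 29*a - 109) + 12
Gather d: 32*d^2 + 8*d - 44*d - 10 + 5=32*d^2 - 36*d - 5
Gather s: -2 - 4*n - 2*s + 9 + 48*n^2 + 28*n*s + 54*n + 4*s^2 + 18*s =48*n^2 + 50*n + 4*s^2 + s*(28*n + 16) + 7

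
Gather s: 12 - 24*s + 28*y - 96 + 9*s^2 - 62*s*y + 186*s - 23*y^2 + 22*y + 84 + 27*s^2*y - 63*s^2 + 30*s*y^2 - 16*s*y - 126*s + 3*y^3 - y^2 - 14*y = s^2*(27*y - 54) + s*(30*y^2 - 78*y + 36) + 3*y^3 - 24*y^2 + 36*y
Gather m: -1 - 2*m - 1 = -2*m - 2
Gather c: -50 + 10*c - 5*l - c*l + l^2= c*(10 - l) + l^2 - 5*l - 50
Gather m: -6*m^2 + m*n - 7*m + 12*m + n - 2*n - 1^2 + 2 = -6*m^2 + m*(n + 5) - n + 1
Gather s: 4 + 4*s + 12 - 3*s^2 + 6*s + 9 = -3*s^2 + 10*s + 25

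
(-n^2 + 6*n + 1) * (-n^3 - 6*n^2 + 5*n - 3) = n^5 - 42*n^3 + 27*n^2 - 13*n - 3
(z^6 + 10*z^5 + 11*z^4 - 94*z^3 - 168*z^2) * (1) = z^6 + 10*z^5 + 11*z^4 - 94*z^3 - 168*z^2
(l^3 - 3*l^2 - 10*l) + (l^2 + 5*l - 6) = l^3 - 2*l^2 - 5*l - 6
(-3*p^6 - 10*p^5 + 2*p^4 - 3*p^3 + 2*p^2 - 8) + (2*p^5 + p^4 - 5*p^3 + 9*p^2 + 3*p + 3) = -3*p^6 - 8*p^5 + 3*p^4 - 8*p^3 + 11*p^2 + 3*p - 5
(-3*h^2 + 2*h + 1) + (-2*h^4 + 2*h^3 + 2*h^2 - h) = -2*h^4 + 2*h^3 - h^2 + h + 1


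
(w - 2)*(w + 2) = w^2 - 4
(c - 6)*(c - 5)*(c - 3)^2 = c^4 - 17*c^3 + 105*c^2 - 279*c + 270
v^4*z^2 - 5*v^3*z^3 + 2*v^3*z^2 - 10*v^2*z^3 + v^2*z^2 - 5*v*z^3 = v*(v - 5*z)*(v*z + z)^2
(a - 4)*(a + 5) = a^2 + a - 20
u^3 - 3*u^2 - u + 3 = (u - 3)*(u - 1)*(u + 1)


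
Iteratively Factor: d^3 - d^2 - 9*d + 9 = (d + 3)*(d^2 - 4*d + 3) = (d - 1)*(d + 3)*(d - 3)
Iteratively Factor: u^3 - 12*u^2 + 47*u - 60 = (u - 5)*(u^2 - 7*u + 12) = (u - 5)*(u - 3)*(u - 4)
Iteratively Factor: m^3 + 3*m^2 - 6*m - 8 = (m + 4)*(m^2 - m - 2) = (m - 2)*(m + 4)*(m + 1)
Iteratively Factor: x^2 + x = (x)*(x + 1)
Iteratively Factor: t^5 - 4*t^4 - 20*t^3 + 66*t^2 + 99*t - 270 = (t - 5)*(t^4 + t^3 - 15*t^2 - 9*t + 54) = (t - 5)*(t - 3)*(t^3 + 4*t^2 - 3*t - 18) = (t - 5)*(t - 3)*(t + 3)*(t^2 + t - 6) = (t - 5)*(t - 3)*(t - 2)*(t + 3)*(t + 3)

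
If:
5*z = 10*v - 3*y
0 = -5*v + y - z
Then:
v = -8*z/5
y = -7*z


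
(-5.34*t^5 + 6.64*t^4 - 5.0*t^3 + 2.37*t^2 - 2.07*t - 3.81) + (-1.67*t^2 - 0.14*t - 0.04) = -5.34*t^5 + 6.64*t^4 - 5.0*t^3 + 0.7*t^2 - 2.21*t - 3.85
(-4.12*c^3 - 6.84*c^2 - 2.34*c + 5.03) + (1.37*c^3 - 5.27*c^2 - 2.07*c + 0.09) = -2.75*c^3 - 12.11*c^2 - 4.41*c + 5.12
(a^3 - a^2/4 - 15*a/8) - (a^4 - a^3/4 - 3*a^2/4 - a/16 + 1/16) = -a^4 + 5*a^3/4 + a^2/2 - 29*a/16 - 1/16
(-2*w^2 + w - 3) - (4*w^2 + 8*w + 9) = -6*w^2 - 7*w - 12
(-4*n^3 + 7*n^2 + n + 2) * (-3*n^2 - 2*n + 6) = 12*n^5 - 13*n^4 - 41*n^3 + 34*n^2 + 2*n + 12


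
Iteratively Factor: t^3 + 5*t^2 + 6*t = (t + 2)*(t^2 + 3*t) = t*(t + 2)*(t + 3)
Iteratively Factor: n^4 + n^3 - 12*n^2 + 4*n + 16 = (n - 2)*(n^3 + 3*n^2 - 6*n - 8) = (n - 2)^2*(n^2 + 5*n + 4) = (n - 2)^2*(n + 4)*(n + 1)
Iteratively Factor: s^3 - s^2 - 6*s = (s - 3)*(s^2 + 2*s) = (s - 3)*(s + 2)*(s)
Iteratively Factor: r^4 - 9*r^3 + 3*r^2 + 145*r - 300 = (r - 5)*(r^3 - 4*r^2 - 17*r + 60) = (r - 5)*(r - 3)*(r^2 - r - 20) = (r - 5)*(r - 3)*(r + 4)*(r - 5)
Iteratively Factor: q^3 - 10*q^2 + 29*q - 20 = (q - 5)*(q^2 - 5*q + 4) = (q - 5)*(q - 4)*(q - 1)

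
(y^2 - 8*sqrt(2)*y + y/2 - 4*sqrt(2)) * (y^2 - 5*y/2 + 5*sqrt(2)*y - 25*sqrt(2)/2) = y^4 - 3*sqrt(2)*y^3 - 2*y^3 - 325*y^2/4 + 6*sqrt(2)*y^2 + 15*sqrt(2)*y/4 + 160*y + 100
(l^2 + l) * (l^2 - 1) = l^4 + l^3 - l^2 - l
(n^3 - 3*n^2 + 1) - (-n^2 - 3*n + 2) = n^3 - 2*n^2 + 3*n - 1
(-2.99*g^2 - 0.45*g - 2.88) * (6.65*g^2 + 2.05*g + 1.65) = -19.8835*g^4 - 9.122*g^3 - 25.008*g^2 - 6.6465*g - 4.752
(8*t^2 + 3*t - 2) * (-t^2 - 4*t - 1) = -8*t^4 - 35*t^3 - 18*t^2 + 5*t + 2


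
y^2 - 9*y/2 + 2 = (y - 4)*(y - 1/2)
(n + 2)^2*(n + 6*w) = n^3 + 6*n^2*w + 4*n^2 + 24*n*w + 4*n + 24*w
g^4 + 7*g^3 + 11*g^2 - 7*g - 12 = (g - 1)*(g + 1)*(g + 3)*(g + 4)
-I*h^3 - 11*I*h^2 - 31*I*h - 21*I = (h + 3)*(h + 7)*(-I*h - I)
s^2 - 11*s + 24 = (s - 8)*(s - 3)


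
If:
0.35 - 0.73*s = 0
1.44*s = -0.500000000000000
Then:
No Solution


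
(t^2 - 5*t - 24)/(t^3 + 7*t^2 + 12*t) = (t - 8)/(t*(t + 4))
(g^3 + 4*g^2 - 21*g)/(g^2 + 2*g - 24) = g*(g^2 + 4*g - 21)/(g^2 + 2*g - 24)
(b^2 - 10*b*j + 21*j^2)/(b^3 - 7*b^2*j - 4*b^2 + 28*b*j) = (b - 3*j)/(b*(b - 4))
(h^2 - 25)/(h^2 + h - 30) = (h + 5)/(h + 6)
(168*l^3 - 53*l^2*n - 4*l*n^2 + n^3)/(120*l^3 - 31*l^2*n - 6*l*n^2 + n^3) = (7*l + n)/(5*l + n)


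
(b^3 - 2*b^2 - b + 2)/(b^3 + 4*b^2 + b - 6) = (b^2 - b - 2)/(b^2 + 5*b + 6)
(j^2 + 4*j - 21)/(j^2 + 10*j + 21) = (j - 3)/(j + 3)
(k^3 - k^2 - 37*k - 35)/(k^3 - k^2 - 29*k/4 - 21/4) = 4*(k^2 - 2*k - 35)/(4*k^2 - 8*k - 21)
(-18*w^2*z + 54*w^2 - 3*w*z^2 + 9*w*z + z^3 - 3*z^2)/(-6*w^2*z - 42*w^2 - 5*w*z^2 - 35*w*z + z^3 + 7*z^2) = (3*w*z - 9*w + z^2 - 3*z)/(w*z + 7*w + z^2 + 7*z)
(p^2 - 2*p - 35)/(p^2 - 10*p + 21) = (p + 5)/(p - 3)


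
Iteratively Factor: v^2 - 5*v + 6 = (v - 3)*(v - 2)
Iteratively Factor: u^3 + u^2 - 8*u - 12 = (u - 3)*(u^2 + 4*u + 4) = (u - 3)*(u + 2)*(u + 2)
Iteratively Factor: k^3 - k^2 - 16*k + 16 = (k - 1)*(k^2 - 16) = (k - 1)*(k + 4)*(k - 4)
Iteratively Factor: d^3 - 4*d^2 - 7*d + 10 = (d + 2)*(d^2 - 6*d + 5) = (d - 1)*(d + 2)*(d - 5)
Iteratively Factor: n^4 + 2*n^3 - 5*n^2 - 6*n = (n + 1)*(n^3 + n^2 - 6*n) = (n + 1)*(n + 3)*(n^2 - 2*n) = n*(n + 1)*(n + 3)*(n - 2)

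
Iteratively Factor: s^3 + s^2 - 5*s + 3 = (s + 3)*(s^2 - 2*s + 1) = (s - 1)*(s + 3)*(s - 1)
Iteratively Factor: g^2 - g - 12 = (g - 4)*(g + 3)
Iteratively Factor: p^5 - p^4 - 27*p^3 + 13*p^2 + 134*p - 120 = (p - 2)*(p^4 + p^3 - 25*p^2 - 37*p + 60) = (p - 5)*(p - 2)*(p^3 + 6*p^2 + 5*p - 12) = (p - 5)*(p - 2)*(p + 3)*(p^2 + 3*p - 4) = (p - 5)*(p - 2)*(p + 3)*(p + 4)*(p - 1)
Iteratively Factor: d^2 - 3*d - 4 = (d + 1)*(d - 4)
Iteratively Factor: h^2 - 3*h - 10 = (h + 2)*(h - 5)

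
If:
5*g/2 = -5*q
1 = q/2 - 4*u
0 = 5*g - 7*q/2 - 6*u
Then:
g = -4/19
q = 2/19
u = -9/38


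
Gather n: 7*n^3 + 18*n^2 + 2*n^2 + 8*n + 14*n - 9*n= 7*n^3 + 20*n^2 + 13*n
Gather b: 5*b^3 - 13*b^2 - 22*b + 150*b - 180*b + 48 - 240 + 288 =5*b^3 - 13*b^2 - 52*b + 96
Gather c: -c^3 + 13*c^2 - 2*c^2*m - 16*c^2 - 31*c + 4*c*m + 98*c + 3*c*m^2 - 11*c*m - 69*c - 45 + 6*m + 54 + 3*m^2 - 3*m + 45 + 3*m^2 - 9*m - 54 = -c^3 + c^2*(-2*m - 3) + c*(3*m^2 - 7*m - 2) + 6*m^2 - 6*m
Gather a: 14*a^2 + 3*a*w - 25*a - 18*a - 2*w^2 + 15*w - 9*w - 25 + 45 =14*a^2 + a*(3*w - 43) - 2*w^2 + 6*w + 20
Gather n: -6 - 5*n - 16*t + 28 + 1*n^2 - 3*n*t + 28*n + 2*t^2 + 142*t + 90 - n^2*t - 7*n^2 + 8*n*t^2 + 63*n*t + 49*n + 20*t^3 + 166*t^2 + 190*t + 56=n^2*(-t - 6) + n*(8*t^2 + 60*t + 72) + 20*t^3 + 168*t^2 + 316*t + 168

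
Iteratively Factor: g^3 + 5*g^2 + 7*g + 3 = (g + 1)*(g^2 + 4*g + 3) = (g + 1)*(g + 3)*(g + 1)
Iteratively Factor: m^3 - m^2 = (m)*(m^2 - m) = m^2*(m - 1)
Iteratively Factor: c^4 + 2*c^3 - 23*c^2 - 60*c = (c - 5)*(c^3 + 7*c^2 + 12*c) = (c - 5)*(c + 3)*(c^2 + 4*c) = (c - 5)*(c + 3)*(c + 4)*(c)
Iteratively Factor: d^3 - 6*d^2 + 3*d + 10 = (d - 5)*(d^2 - d - 2) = (d - 5)*(d + 1)*(d - 2)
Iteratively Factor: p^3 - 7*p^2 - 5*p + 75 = (p - 5)*(p^2 - 2*p - 15) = (p - 5)^2*(p + 3)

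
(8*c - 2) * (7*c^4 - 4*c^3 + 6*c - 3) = 56*c^5 - 46*c^4 + 8*c^3 + 48*c^2 - 36*c + 6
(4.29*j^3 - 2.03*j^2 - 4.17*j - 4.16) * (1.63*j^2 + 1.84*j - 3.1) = 6.9927*j^5 + 4.5847*j^4 - 23.8313*j^3 - 8.1606*j^2 + 5.2726*j + 12.896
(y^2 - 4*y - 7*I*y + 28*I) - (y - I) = y^2 - 5*y - 7*I*y + 29*I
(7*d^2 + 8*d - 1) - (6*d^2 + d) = d^2 + 7*d - 1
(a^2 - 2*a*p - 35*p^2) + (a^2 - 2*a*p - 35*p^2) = 2*a^2 - 4*a*p - 70*p^2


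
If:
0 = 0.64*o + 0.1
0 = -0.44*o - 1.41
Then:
No Solution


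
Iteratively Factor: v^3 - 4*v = (v + 2)*(v^2 - 2*v) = (v - 2)*(v + 2)*(v)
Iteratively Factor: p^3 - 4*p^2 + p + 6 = (p - 3)*(p^2 - p - 2) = (p - 3)*(p - 2)*(p + 1)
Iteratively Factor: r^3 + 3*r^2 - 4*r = (r - 1)*(r^2 + 4*r) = (r - 1)*(r + 4)*(r)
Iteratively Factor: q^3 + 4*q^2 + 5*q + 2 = (q + 1)*(q^2 + 3*q + 2) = (q + 1)*(q + 2)*(q + 1)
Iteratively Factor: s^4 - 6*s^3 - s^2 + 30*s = (s + 2)*(s^3 - 8*s^2 + 15*s) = s*(s + 2)*(s^2 - 8*s + 15) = s*(s - 5)*(s + 2)*(s - 3)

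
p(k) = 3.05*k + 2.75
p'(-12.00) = 3.05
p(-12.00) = -33.85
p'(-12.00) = 3.05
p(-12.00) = -33.85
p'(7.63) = 3.05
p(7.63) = 26.02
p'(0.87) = 3.05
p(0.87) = 5.40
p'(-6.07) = 3.05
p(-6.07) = -15.76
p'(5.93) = 3.05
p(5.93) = 20.84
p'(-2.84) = 3.05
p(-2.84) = -5.91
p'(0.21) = 3.05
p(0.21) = 3.39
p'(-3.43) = 3.05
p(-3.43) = -7.71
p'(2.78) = 3.05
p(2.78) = 11.23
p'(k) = 3.05000000000000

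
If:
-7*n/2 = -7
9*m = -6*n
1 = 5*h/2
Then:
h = 2/5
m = -4/3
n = 2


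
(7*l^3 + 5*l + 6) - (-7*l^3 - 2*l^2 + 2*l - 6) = 14*l^3 + 2*l^2 + 3*l + 12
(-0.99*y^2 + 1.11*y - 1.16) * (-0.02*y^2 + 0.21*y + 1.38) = 0.0198*y^4 - 0.2301*y^3 - 1.1099*y^2 + 1.2882*y - 1.6008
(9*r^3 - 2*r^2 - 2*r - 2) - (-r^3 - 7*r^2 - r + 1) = 10*r^3 + 5*r^2 - r - 3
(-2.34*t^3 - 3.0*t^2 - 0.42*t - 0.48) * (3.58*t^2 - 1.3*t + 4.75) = -8.3772*t^5 - 7.698*t^4 - 8.7186*t^3 - 15.4224*t^2 - 1.371*t - 2.28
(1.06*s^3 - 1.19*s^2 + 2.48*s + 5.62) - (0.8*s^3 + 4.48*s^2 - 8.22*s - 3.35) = 0.26*s^3 - 5.67*s^2 + 10.7*s + 8.97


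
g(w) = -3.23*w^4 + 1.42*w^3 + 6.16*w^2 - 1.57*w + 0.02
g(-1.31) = -0.06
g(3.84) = -537.08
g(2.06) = -22.83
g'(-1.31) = 18.65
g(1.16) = 2.86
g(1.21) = 2.73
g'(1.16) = -1.71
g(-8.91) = -20858.37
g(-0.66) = 2.72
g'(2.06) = -71.06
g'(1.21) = -3.31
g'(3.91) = -660.58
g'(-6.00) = 2868.59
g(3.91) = -582.00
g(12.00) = -63655.30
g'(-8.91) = 9365.79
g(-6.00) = -4261.60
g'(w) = -12.92*w^3 + 4.26*w^2 + 12.32*w - 1.57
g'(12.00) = -21566.05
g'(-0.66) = -4.13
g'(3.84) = -623.02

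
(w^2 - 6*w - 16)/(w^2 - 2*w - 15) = (-w^2 + 6*w + 16)/(-w^2 + 2*w + 15)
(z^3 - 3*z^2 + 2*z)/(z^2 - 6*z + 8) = z*(z - 1)/(z - 4)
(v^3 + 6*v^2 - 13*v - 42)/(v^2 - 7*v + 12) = (v^2 + 9*v + 14)/(v - 4)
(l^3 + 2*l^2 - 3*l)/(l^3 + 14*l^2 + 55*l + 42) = l*(l^2 + 2*l - 3)/(l^3 + 14*l^2 + 55*l + 42)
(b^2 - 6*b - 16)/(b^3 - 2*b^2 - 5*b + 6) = (b - 8)/(b^2 - 4*b + 3)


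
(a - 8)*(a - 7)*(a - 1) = a^3 - 16*a^2 + 71*a - 56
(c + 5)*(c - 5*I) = c^2 + 5*c - 5*I*c - 25*I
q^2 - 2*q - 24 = (q - 6)*(q + 4)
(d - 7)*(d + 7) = d^2 - 49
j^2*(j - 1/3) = j^3 - j^2/3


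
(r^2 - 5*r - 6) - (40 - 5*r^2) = 6*r^2 - 5*r - 46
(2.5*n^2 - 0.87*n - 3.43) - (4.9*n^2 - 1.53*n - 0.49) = -2.4*n^2 + 0.66*n - 2.94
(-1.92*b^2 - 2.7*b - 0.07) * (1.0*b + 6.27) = -1.92*b^3 - 14.7384*b^2 - 16.999*b - 0.4389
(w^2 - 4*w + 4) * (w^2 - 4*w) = w^4 - 8*w^3 + 20*w^2 - 16*w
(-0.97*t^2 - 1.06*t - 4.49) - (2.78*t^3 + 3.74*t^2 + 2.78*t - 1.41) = -2.78*t^3 - 4.71*t^2 - 3.84*t - 3.08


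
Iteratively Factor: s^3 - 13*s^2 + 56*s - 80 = (s - 5)*(s^2 - 8*s + 16) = (s - 5)*(s - 4)*(s - 4)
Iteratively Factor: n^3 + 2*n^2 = (n)*(n^2 + 2*n) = n*(n + 2)*(n)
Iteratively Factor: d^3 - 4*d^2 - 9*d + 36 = (d + 3)*(d^2 - 7*d + 12) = (d - 4)*(d + 3)*(d - 3)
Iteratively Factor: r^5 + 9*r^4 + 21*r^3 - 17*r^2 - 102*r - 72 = (r - 2)*(r^4 + 11*r^3 + 43*r^2 + 69*r + 36) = (r - 2)*(r + 1)*(r^3 + 10*r^2 + 33*r + 36) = (r - 2)*(r + 1)*(r + 3)*(r^2 + 7*r + 12) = (r - 2)*(r + 1)*(r + 3)*(r + 4)*(r + 3)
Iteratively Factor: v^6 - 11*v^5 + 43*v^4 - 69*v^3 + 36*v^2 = (v - 1)*(v^5 - 10*v^4 + 33*v^3 - 36*v^2) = v*(v - 1)*(v^4 - 10*v^3 + 33*v^2 - 36*v) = v*(v - 3)*(v - 1)*(v^3 - 7*v^2 + 12*v) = v*(v - 3)^2*(v - 1)*(v^2 - 4*v) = v*(v - 4)*(v - 3)^2*(v - 1)*(v)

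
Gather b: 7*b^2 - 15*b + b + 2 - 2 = 7*b^2 - 14*b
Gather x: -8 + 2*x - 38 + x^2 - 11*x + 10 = x^2 - 9*x - 36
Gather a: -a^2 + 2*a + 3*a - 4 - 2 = -a^2 + 5*a - 6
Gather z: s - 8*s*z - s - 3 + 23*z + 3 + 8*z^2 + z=8*z^2 + z*(24 - 8*s)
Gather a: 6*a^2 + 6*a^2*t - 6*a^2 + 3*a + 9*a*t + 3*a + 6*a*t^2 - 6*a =6*a^2*t + a*(6*t^2 + 9*t)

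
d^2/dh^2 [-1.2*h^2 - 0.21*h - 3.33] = -2.40000000000000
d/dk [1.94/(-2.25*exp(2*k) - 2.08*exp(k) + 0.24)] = (8.73*exp(k) + 4.0352)*exp(k)/(2.25*exp(2*k) + 2.08*exp(k) - 0.24)^2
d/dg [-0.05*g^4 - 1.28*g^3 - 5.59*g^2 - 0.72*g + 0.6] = -0.2*g^3 - 3.84*g^2 - 11.18*g - 0.72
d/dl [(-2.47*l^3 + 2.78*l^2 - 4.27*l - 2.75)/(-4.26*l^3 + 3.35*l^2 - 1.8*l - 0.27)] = (-3.5527136788005e-15*l^5 + 3.56829999999999*l^4 - 27.4884*l^3 - 23.8438*l^2 + 16.9238*l - 3.7971)/(18.1476*l^6 - 28.542*l^5 + 26.5585*l^4 - 9.7596*l^3 + 1.431*l^2 + 0.972*l + 0.0729)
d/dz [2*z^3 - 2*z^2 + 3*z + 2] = 6*z^2 - 4*z + 3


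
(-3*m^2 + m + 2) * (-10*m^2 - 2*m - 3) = 30*m^4 - 4*m^3 - 13*m^2 - 7*m - 6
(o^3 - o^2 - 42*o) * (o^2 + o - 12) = o^5 - 55*o^3 - 30*o^2 + 504*o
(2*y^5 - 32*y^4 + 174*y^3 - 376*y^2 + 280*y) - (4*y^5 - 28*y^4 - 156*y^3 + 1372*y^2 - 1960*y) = -2*y^5 - 4*y^4 + 330*y^3 - 1748*y^2 + 2240*y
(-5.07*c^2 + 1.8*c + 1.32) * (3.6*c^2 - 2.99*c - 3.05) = -18.252*c^4 + 21.6393*c^3 + 14.8335*c^2 - 9.4368*c - 4.026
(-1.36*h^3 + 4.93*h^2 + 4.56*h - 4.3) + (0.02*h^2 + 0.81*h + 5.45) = -1.36*h^3 + 4.95*h^2 + 5.37*h + 1.15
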